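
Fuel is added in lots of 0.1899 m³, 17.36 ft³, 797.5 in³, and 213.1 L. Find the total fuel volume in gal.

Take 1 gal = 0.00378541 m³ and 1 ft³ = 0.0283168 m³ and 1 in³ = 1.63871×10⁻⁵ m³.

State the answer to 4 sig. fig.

239.8 gal

0.1899 m³ (already m³)
17.36 ft³ × 0.0283168 → 0.49158 m³
797.5 in³ × 1.63871×10⁻⁵ → 0.0130687 m³
213.1 L × 0.001 → 0.2131 m³
Combined: 0.1899 + 0.49158 + 0.0130687 + 0.2131 = 0.907649 m³
In gal: 0.907649 / 0.00378541 = 239.776 gal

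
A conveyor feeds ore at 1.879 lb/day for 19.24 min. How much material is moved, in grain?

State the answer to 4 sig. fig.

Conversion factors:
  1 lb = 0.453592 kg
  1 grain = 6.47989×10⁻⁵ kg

1.879 lb/day → 9.86458×10⁻⁶ kg/s
19.24 min → 1154.4 s
m = ṁ × t = 9.86458×10⁻⁶ × 1154.4 = 0.0113877 kg
In grain: 0.0113877 / 6.47989×10⁻⁵ = 175.739 grain

175.7 grain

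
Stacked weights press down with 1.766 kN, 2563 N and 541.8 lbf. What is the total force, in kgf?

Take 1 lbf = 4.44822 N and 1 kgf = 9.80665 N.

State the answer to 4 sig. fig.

1.766 kN × 1000 = 1766 N
2563 N (already N)
541.8 lbf × 4.44822 = 2410.05 N
Combined: 1766 + 2563 + 2410.05 = 6739.05 N
In kgf: 6739.05 / 9.80665 = 687.192 kgf

687.2 kgf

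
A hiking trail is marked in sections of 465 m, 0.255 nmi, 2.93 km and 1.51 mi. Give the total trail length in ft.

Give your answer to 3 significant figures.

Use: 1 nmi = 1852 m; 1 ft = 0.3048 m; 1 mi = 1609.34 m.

2.07×10⁴ ft

465 m (already m)
0.255 nmi × 1852 = 472.26 m
2.93 km × 1000 = 2930 m
1.51 mi × 1609.34 = 2430.1 m
Combined: 465 + 472.26 + 2930 + 2430.1 = 6297.36 m
In ft: 6297.36 / 0.3048 = 20660.6 ft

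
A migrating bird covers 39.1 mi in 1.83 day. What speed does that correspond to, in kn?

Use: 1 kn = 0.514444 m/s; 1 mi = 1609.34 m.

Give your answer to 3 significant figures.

39.1 mi × 1609.34 → 62925.2 m
1.83 day × 86400 → 158112 s
v = d / t = 62925.2 m / 158112 s = 0.397979 m/s
0.397979 m/s ÷ (0.514444 m/s/kn) = 0.77361 kn

0.774 kn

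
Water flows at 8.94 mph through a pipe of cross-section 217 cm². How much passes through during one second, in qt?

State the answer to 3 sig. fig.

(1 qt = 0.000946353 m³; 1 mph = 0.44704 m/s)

91.6 qt

8.94 mph × 0.44704 = 3.99654 m/s
217 cm² × 0.0001 = 0.0217 m²
V = v × A × t = 3.99654 m/s × 0.0217 m² × 1 s = 0.0867249 m³
0.0867249 m³ ÷ (0.000946353 m³/qt) = 91.6412 qt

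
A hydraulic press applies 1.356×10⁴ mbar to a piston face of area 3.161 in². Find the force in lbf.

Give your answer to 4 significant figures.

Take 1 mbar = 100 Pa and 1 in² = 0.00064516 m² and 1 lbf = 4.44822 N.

1.356×10⁴ mbar × 100 = 1.356×10⁶ Pa
3.161 in² × 0.00064516 = 0.00203935 m²
F = P × A = 1.356×10⁶ Pa × 0.00203935 m² = 2765.36 N
2765.36 N ÷ (4.44822 N/lbf) = 621.678 lbf

621.7 lbf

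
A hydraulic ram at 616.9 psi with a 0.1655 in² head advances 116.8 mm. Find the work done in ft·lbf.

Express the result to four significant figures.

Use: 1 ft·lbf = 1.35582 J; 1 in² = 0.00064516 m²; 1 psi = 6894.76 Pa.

616.9 psi → 4.25338×10⁶ Pa
0.1655 in² → 1.06774×10⁻⁴ m²
F = P × A = 4.25338×10⁶ × 1.06774×10⁻⁴ = 454.15 N
116.8 mm → 0.1168 m
W = F × d = 454.15 × 0.1168 = 53.0447 J
In ft·lbf: 53.0447 / 1.35582 = 39.1237 ft·lbf

39.12 ft·lbf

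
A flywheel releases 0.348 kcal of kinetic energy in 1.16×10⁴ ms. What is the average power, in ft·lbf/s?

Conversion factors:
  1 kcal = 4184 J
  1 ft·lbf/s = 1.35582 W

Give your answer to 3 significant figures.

0.348 kcal × 4184 → 1456.03 J
1.16×10⁴ ms × 0.001 → 11.6 s
P = E / t = 1456.03 J / 11.6 s = 125.52 W
125.52 W ÷ (1.35582 W/ft·lbf/s) = 92.5787 ft·lbf/s

92.6 ft·lbf/s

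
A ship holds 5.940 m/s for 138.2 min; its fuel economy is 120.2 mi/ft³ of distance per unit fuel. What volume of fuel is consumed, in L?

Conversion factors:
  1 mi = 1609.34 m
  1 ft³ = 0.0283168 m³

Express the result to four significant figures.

7.210 L

138.2 min → 8292 s
d = v × t = 5.94 × 8292 = 49254.5 m
120.2 mi/ft³ → 6.83137×10⁶ m/m³
V = d / (distance per unit fuel) = 49254.5 / 6.83137×10⁶ = 0.00721005 m³
In L: 0.00721005 / 0.001 = 7.21005 L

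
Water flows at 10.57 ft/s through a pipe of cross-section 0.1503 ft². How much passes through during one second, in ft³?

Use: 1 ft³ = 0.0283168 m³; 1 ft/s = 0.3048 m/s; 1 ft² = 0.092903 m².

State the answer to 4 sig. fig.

1.589 ft³

10.57 ft/s × 0.3048 → 3.22174 m/s
0.1503 ft² × 0.092903 → 0.0139633 m²
V = v × A × t = 3.22174 m/s × 0.0139633 m² × 1 s = 0.0449861 m³
0.0449861 m³ ÷ (0.0283168 m³/ft³) = 1.58867 ft³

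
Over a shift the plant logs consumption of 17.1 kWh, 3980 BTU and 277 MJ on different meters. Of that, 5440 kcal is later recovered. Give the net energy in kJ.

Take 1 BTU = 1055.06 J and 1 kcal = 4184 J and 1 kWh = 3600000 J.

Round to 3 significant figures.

3.20×10⁵ kJ

17.1 kWh × 3600000 = 6.156×10⁷ J
3980 BTU × 1055.06 = 4.19914×10⁶ J
277 MJ × 1000000 = 2.77×10⁸ J
5440 kcal × 4184 = 2.2761×10⁷ J
Result: 6.156×10⁷ + 4.19914×10⁶ + 2.77×10⁸ − 2.2761×10⁷ = 3.19998×10⁸ J
In kJ: 3.19998×10⁸ / 1000 = 319998 kJ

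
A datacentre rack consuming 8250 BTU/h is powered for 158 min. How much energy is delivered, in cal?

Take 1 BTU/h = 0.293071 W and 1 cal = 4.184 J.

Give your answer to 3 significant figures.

8250 BTU/h × 0.293071 → 2417.84 W
158 min × 60 → 9480 s
E = P × t = 2417.84 W × 9480 s = 2.29211×10⁷ J
2.29211×10⁷ J ÷ (4.184 J/cal) = 5.47827×10⁶ cal

5.48×10⁶ cal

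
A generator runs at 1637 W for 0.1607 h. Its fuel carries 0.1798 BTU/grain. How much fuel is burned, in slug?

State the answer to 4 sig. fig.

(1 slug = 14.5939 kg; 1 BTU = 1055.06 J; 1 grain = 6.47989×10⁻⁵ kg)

0.02217 slug

0.1607 h → 578.52 s
E = P × t = 1637 × 578.52 = 947037 J
0.1798 BTU/grain → 2.92752×10⁶ J/kg
m = E / e_s = 947037 / 2.92752×10⁶ = 0.323495 kg
In slug: 0.323495 / 14.5939 = 0.0221665 slug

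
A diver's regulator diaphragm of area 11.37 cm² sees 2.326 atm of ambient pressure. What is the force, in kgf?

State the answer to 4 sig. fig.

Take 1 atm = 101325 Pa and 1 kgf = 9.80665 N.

2.326 atm × 101325 → 235682 Pa
11.37 cm² × 0.0001 → 0.001137 m²
F = P × A = 235682 Pa × 0.001137 m² = 267.97 N
267.97 N ÷ (9.80665 N/kgf) = 27.3253 kgf

27.33 kgf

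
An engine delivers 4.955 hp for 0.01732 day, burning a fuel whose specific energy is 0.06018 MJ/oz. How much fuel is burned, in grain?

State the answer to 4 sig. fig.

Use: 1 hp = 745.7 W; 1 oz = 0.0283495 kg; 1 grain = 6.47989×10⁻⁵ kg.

4.955 hp → 3694.94 W
0.01732 day → 1496.45 s
E = P × t = 3694.94 × 1496.45 = 5.52929×10⁶ J
0.06018 MJ/oz → 2.12279×10⁶ J/kg
m = E / e_s = 5.52929×10⁶ / 2.12279×10⁶ = 2.60473 kg
In grain: 2.60473 / 6.47989×10⁻⁵ = 40197.1 grain

4.020×10⁴ grain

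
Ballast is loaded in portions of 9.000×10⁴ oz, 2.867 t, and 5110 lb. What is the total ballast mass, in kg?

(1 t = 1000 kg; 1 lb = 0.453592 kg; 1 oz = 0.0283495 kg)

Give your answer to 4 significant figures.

9.000×10⁴ oz × 0.0283495 = 2551.46 kg
2.867 t × 1000 = 2867 kg
5110 lb × 0.453592 = 2317.86 kg
Combined: 2551.46 + 2867 + 2317.86 = 7736.32 kg

7736 kg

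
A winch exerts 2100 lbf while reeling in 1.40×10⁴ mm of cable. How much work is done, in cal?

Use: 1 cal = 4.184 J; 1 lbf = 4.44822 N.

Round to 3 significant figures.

3.13×10⁴ cal

2100 lbf × 4.44822 → 9341.26 N
1.40×10⁴ mm × 0.001 → 14 m
W = F × d = 9341.26 N × 14 m = 130778 J
130778 J ÷ (4.184 J/cal) = 31256.7 cal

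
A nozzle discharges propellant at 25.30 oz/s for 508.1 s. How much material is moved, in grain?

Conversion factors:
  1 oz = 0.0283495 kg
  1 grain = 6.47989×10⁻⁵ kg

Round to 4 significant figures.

5.624×10⁶ grain

25.30 oz/s → 0.717242 kg/s
m = ṁ × t = 0.717242 × 508.1 = 364.431 kg
In grain: 364.431 / 6.47989×10⁻⁵ = 5.62403×10⁶ grain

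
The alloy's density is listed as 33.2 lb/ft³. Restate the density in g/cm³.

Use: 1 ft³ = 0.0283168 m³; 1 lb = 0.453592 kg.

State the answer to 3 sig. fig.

33.2 lb/ft³ × 0.453592 kg/lb ÷ 0.0283168 m³/ft³ = 531.813 kg/m³
531.813 kg/m³ ÷ 0.001 kg/g × 10⁻⁶ m³/cm³ = 0.531813 g/cm³

0.532 g/cm³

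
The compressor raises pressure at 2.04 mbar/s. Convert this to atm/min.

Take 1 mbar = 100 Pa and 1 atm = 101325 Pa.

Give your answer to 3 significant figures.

2.04 mbar/s × 100 Pa/mbar = 204 Pa/s
204 Pa/s ÷ 101325 Pa/atm × 60 s/min = 0.120799 atm/min

0.121 atm/min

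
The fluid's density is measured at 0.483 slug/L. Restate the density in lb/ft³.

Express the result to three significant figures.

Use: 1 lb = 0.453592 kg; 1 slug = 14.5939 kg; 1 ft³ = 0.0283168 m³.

0.483 slug/L × 14.5939 kg/slug ÷ 0.001 m³/L = 7048.85 kg/m³
7048.85 kg/m³ ÷ 0.453592 kg/lb × 0.0283168 m³/ft³ = 440.045 lb/ft³

440 lb/ft³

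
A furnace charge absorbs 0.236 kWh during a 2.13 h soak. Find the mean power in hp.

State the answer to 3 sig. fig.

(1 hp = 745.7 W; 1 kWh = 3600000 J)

0.149 hp

0.236 kWh × 3600000 → 849600 J
2.13 h × 3600 → 7668 s
P = E / t = 849600 J / 7668 s = 110.798 W
110.798 W ÷ (745.7 W/hp) = 0.148583 hp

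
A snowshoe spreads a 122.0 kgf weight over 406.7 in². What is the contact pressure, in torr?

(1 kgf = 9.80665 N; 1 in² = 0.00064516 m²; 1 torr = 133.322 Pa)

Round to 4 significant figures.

122.0 kgf × 9.80665 → 1196.41 N
406.7 in² × 0.00064516 → 0.262387 m²
P = F / A = 1196.41 N / 0.262387 m² = 4559.72 Pa
4559.72 Pa ÷ (133.322 Pa/torr) = 34.2008 torr

34.20 torr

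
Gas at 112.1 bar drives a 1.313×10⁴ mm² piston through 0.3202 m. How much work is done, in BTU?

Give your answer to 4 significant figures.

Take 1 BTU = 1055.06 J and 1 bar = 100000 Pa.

44.67 BTU

112.1 bar → 1.121×10⁷ Pa
1.313×10⁴ mm² → 0.01313 m²
F = P × A = 1.121×10⁷ × 0.01313 = 147187 N
W = F × d = 147187 × 0.3202 = 47129.3 J
In BTU: 47129.3 / 1055.06 = 44.6698 BTU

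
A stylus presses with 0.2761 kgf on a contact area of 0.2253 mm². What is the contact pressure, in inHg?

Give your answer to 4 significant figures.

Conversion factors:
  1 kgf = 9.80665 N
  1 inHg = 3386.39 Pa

3549 inHg

0.2761 kgf × 9.80665 = 2.70762 N
0.2253 mm² × 10⁻⁶ = 2.253×10⁻⁷ m²
P = F / A = 2.70762 N / 2.253×10⁻⁷ m² = 1.20178×10⁷ Pa
1.20178×10⁷ Pa ÷ (3386.39 Pa/inHg) = 3548.85 inHg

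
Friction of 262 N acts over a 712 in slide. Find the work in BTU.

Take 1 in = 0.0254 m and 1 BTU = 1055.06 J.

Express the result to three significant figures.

712 in × 0.0254 = 18.0848 m
W = F × d = 262 N × 18.0848 m = 4738.22 J
4738.22 J ÷ (1055.06 J/BTU) = 4.49095 BTU

4.49 BTU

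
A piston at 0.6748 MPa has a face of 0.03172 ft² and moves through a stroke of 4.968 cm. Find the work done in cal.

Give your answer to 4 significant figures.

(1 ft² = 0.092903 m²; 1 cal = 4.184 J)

0.6748 MPa → 674800 Pa
0.03172 ft² → 0.00294688 m²
F = P × A = 674800 × 0.00294688 = 1988.55 N
4.968 cm → 0.04968 m
W = F × d = 1988.55 × 0.04968 = 98.7912 J
In cal: 98.7912 / 4.184 = 23.6117 cal

23.61 cal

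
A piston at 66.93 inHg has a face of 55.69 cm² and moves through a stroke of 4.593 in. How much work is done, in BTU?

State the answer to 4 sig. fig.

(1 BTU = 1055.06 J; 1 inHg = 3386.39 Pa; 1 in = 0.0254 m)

66.93 inHg → 226651 Pa
55.69 cm² → 0.005569 m²
F = P × A = 226651 × 0.005569 = 1262.22 N
4.593 in → 0.116662 m
W = F × d = 1262.22 × 0.116662 = 147.253 J
In BTU: 147.253 / 1055.06 = 0.139568 BTU

0.1396 BTU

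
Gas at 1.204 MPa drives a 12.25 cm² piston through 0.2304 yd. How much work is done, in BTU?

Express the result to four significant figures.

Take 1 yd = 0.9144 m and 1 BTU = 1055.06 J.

1.204 MPa → 1.204×10⁶ Pa
12.25 cm² → 0.001225 m²
F = P × A = 1.204×10⁶ × 0.001225 = 1474.9 N
0.2304 yd → 0.210678 m
W = F × d = 1474.9 × 0.210678 = 310.729 J
In BTU: 310.729 / 1055.06 = 0.294513 BTU

0.2945 BTU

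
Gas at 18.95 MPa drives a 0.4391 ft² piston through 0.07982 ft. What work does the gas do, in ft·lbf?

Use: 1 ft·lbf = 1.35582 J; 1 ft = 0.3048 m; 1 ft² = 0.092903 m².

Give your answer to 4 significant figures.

18.95 MPa → 1.895×10⁷ Pa
0.4391 ft² → 0.0407937 m²
F = P × A = 1.895×10⁷ × 0.0407937 = 773041 N
0.07982 ft → 0.0243291 m
W = F × d = 773041 × 0.0243291 = 18807.4 J
In ft·lbf: 18807.4 / 1.35582 = 13871.6 ft·lbf

1.387×10⁴ ft·lbf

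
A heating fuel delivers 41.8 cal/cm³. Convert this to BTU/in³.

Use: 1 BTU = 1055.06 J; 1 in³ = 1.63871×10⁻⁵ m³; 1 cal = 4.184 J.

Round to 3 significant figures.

41.8 cal/cm³ × 4.184 J/cal ÷ 10⁻⁶ m³/cm³ = 1.74891×10⁸ J/m³
1.74891×10⁸ J/m³ ÷ 1055.06 J/BTU × 1.63871×10⁻⁵ m³/in³ = 2.71639 BTU/in³

2.72 BTU/in³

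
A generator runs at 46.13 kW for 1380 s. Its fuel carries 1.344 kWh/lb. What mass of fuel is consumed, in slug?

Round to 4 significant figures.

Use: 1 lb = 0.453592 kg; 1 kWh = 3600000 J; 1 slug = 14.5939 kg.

0.4089 slug

46.13 kW → 46130 W
E = P × t = 46130 × 1380 = 6.36594×10⁷ J
1.344 kWh/lb → 1.06669×10⁷ J/kg
m = E / e_s = 6.36594×10⁷ / 1.06669×10⁷ = 5.96794 kg
In slug: 5.96794 / 14.5939 = 0.408934 slug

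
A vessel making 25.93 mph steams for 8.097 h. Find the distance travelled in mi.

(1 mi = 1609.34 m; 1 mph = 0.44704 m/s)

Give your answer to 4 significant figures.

25.93 mph × 0.44704 = 11.5917 m/s
8.097 h × 3600 = 29149.2 s
d = v × t = 11.5917 m/s × 29149.2 s = 337889 m
337889 m ÷ (1609.34 m/mi) = 209.955 mi

210.0 mi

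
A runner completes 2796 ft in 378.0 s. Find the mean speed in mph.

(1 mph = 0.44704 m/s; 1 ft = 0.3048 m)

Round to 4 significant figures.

5.043 mph

2796 ft × 0.3048 → 852.221 m
v = d / t = 852.221 m / 378 s = 2.25455 m/s
2.25455 m/s ÷ (0.44704 m/s/mph) = 5.04328 mph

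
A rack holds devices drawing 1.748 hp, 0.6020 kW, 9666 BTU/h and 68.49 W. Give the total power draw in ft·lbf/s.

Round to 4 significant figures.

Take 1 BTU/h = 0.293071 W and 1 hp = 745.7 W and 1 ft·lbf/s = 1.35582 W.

1.748 hp × 745.7 = 1303.48 W
0.6020 kW × 1000 = 602 W
9666 BTU/h × 0.293071 = 2832.82 W
68.49 W (already W)
Total: 1303.48 + 602 + 2832.82 + 68.49 = 4806.79 W
In ft·lbf/s: 4806.79 / 1.35582 = 3545.3 ft·lbf/s

3545 ft·lbf/s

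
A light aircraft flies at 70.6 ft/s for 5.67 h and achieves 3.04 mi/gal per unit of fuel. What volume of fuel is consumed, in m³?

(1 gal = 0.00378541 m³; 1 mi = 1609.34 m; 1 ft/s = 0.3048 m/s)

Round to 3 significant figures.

0.340 m³

70.6 ft/s → 21.5189 m/s
5.67 h → 20412 s
d = v × t = 21.5189 × 20412 = 439244 m
3.04 mi/gal → 1.29243×10⁶ m/m³
V = d / (distance per unit fuel) = 439244 / 1.29243×10⁶ = 0.339859 m³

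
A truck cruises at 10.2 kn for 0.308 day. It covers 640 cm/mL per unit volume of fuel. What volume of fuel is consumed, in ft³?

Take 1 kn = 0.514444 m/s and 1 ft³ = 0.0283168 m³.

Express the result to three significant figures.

0.771 ft³

10.2 kn → 5.24733 m/s
0.308 day → 26611.2 s
d = v × t = 5.24733 × 26611.2 = 139638 m
640 cm/mL → 6.4×10⁶ m/m³
V = d / (distance per unit fuel) = 139638 / 6.4×10⁶ = 0.0218184 m³
In ft³: 0.0218184 / 0.0283168 = 0.770511 ft³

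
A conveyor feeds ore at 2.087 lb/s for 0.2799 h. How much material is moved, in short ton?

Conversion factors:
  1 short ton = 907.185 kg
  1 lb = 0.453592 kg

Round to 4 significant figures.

2.087 lb/s → 0.946647 kg/s
0.2799 h → 1007.64 s
m = ṁ × t = 0.946647 × 1007.64 = 953.879 kg
In short ton: 953.879 / 907.185 = 1.05147 short ton

1.051 short ton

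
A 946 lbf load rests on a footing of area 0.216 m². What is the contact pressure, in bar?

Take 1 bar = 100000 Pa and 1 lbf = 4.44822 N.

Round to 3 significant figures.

946 lbf × 4.44822 → 4208.02 N
P = F / A = 4208.02 N / 0.216 m² = 19481.6 Pa
19481.6 Pa ÷ (100000 Pa/bar) = 0.194816 bar

0.195 bar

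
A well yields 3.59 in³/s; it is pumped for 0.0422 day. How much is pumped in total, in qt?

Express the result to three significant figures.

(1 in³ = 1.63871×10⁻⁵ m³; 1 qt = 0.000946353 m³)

3.59 in³/s → 5.88297×10⁻⁵ m³/s
0.0422 day → 3646.08 s
V = Q × t = 5.88297×10⁻⁵ × 3646.08 = 0.214498 m³
In qt: 0.214498 / 0.000946353 = 226.657 qt

227 qt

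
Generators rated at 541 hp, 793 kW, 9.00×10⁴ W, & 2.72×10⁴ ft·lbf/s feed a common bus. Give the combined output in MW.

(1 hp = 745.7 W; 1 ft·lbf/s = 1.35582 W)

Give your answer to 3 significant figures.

1.32 MW

541 hp × 745.7 = 403424 W
793 kW × 1000 = 793000 W
9.00×10⁴ W (already W)
2.72×10⁴ ft·lbf/s × 1.35582 = 36878.3 W
Sum: 403424 + 793000 + 90000 + 36878.3 = 1.3233×10⁶ W
In MW: 1.3233×10⁶ / 1000000 = 1.3233 MW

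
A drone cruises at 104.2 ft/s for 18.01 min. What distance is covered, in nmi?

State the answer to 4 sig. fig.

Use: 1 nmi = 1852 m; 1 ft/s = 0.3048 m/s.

18.53 nmi

104.2 ft/s × 0.3048 = 31.7602 m/s
18.01 min × 60 = 1080.6 s
d = v × t = 31.7602 m/s × 1080.6 s = 34320.1 m
34320.1 m ÷ (1852 m/nmi) = 18.5314 nmi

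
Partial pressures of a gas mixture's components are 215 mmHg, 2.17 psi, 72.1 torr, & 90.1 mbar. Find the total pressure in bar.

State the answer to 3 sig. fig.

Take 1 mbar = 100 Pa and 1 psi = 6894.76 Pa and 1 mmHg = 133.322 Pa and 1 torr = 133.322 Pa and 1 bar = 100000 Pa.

0.622 bar

215 mmHg × 133.322 = 28664.2 Pa
2.17 psi × 6894.76 = 14961.6 Pa
72.1 torr × 133.322 = 9612.52 Pa
90.1 mbar × 100 = 9010 Pa
Total: 28664.2 + 14961.6 + 9612.52 + 9010 = 62248.3 Pa
In bar: 62248.3 / 100000 = 0.622483 bar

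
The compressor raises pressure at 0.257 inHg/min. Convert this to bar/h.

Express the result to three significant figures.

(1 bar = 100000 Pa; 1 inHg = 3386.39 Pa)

0.522 bar/h

0.257 inHg/min × 3386.39 Pa/inHg ÷ 60 s/min = 14.505 Pa/s
14.505 Pa/s ÷ 100000 Pa/bar × 3600 s/h = 0.52218 bar/h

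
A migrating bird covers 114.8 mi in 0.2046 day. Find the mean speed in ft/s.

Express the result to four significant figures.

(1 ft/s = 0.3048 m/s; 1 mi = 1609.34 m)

34.29 ft/s

114.8 mi × 1609.34 = 184752 m
0.2046 day × 86400 = 17677.4 s
v = d / t = 184752 m / 17677.4 s = 10.4513 m/s
10.4513 m/s ÷ (0.3048 m/s/ft/s) = 34.289 ft/s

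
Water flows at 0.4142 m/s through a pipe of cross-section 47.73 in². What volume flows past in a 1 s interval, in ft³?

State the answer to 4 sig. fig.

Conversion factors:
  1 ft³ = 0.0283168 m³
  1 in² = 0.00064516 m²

0.4504 ft³

47.73 in² × 0.00064516 = 0.0307935 m²
V = v × A × t = 0.4142 m/s × 0.0307935 m² × 1 s = 0.0127547 m³
0.0127547 m³ ÷ (0.0283168 m³/ft³) = 0.450429 ft³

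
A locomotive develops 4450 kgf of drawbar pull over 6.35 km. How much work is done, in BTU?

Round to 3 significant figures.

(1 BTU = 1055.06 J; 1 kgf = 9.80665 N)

4450 kgf × 9.80665 = 43639.6 N
6.35 km × 1000 = 6350 m
W = F × d = 43639.6 N × 6350 m = 2.77111×10⁸ J
2.77111×10⁸ J ÷ (1055.06 J/BTU) = 262650 BTU

2.63×10⁵ BTU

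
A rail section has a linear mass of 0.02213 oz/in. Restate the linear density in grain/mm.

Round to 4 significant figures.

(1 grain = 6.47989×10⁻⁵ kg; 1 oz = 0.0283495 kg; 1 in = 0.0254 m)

0.3812 grain/mm

0.02213 oz/in × 0.0283495 kg/oz ÷ 0.0254 m/in = 0.0246998 kg/m
0.0246998 kg/m ÷ 6.47989×10⁻⁵ kg/grain × 0.001 m/mm = 0.381176 grain/mm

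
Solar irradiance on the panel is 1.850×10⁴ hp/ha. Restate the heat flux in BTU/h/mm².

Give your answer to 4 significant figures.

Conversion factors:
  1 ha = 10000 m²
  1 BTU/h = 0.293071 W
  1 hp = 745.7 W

0.004707 BTU/h/mm²

1.850×10⁴ hp/ha × 745.7 W/hp ÷ 10000 m²/ha = 1379.54 W/m²
1379.54 W/m² ÷ 0.293071 W/BTU/h × 10⁻⁶ m²/mm² = 0.00470719 BTU/h/mm²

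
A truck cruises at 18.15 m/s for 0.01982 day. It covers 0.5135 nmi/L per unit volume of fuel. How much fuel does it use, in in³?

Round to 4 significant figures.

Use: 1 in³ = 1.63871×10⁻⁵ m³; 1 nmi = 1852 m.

0.01982 day → 1712.45 s
d = v × t = 18.15 × 1712.45 = 31081 m
0.5135 nmi/L → 951002 m/m³
V = d / (distance per unit fuel) = 31081 / 951002 = 0.0326824 m³
In in³: 0.0326824 / 1.63871×10⁻⁵ = 1994.4 in³

1994 in³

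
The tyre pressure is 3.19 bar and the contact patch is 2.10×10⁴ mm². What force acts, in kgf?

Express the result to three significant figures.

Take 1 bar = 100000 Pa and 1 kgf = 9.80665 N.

3.19 bar × 100000 → 319000 Pa
2.10×10⁴ mm² × 10⁻⁶ → 0.021 m²
F = P × A = 319000 Pa × 0.021 m² = 6699 N
6699 N ÷ (9.80665 N/kgf) = 683.108 kgf

683 kgf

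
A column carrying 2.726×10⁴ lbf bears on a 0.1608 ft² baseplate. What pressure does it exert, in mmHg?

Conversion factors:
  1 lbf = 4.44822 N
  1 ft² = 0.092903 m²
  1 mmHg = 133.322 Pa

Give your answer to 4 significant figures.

6.088×10⁴ mmHg

2.726×10⁴ lbf × 4.44822 → 121258 N
0.1608 ft² × 0.092903 → 0.0149388 m²
P = F / A = 121258 N / 0.0149388 m² = 8.11698×10⁶ Pa
8.11698×10⁶ Pa ÷ (133.322 Pa/mmHg) = 60882.5 mmHg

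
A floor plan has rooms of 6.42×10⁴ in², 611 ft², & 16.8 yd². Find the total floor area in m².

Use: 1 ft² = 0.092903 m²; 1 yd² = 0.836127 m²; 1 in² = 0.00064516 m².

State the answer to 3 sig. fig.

6.42×10⁴ in² × 0.00064516 → 41.4193 m²
611 ft² × 0.092903 → 56.7637 m²
16.8 yd² × 0.836127 → 14.0469 m²
Sum: 41.4193 + 56.7637 + 14.0469 = 112.23 m²

112 m²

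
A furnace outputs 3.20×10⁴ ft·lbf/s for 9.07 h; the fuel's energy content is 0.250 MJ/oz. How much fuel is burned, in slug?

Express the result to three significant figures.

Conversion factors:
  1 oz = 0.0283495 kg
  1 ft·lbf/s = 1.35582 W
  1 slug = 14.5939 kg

11.0 slug

3.20×10⁴ ft·lbf/s → 43386.2 W
9.07 h → 32652 s
E = P × t = 43386.2 × 32652 = 1.41665×10⁹ J
0.250 MJ/oz → 8.8185×10⁶ J/kg
m = E / e_s = 1.41665×10⁹ / 8.8185×10⁶ = 160.645 kg
In slug: 160.645 / 14.5939 = 11.0077 slug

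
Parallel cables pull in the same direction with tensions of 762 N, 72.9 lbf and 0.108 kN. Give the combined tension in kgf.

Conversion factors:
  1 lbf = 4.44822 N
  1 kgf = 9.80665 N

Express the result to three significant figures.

122 kgf

762 N (already N)
72.9 lbf × 4.44822 → 324.275 N
0.108 kN × 1000 → 108 N
Combined: 762 + 324.275 + 108 = 1194.28 N
In kgf: 1194.28 / 9.80665 = 121.783 kgf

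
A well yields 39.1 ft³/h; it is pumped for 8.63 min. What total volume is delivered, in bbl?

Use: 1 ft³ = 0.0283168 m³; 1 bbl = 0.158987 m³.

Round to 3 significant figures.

39.1 ft³/h → 3.07552×10⁻⁴ m³/s
8.63 min → 517.8 s
V = Q × t = 3.07552×10⁻⁴ × 517.8 = 0.15925 m³
In bbl: 0.15925 / 0.158987 = 1.00165 bbl

1.00 bbl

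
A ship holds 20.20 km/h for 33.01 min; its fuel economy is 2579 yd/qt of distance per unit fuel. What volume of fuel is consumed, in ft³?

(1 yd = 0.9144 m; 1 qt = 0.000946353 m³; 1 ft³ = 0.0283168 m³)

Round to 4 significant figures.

20.20 km/h → 5.61111 m/s
33.01 min → 1980.6 s
d = v × t = 5.61111 × 1980.6 = 11113.4 m
2579 yd/qt → 2.49192×10⁶ m/m³
V = d / (distance per unit fuel) = 11113.4 / 2.49192×10⁶ = 0.00445977 m³
In ft³: 0.00445977 / 0.0283168 = 0.157496 ft³

0.1575 ft³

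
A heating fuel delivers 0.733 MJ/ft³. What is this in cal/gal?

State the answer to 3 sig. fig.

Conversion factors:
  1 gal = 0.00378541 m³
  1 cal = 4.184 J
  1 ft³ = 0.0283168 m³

0.733 MJ/ft³ × 1000000 J/MJ ÷ 0.0283168 m³/ft³ = 2.58857×10⁷ J/m³
2.58857×10⁷ J/m³ ÷ 4.184 J/cal × 0.00378541 m³/gal = 23419.7 cal/gal

2.34×10⁴ cal/gal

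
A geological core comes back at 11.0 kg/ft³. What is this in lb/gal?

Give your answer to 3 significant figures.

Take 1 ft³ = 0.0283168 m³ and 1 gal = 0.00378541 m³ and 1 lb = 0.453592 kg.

3.24 lb/gal

11.0 kg/ft³ ÷ 0.0283168 m³/ft³ = 388.462 kg/m³
388.462 kg/m³ ÷ 0.453592 kg/lb × 0.00378541 m³/gal = 3.24187 lb/gal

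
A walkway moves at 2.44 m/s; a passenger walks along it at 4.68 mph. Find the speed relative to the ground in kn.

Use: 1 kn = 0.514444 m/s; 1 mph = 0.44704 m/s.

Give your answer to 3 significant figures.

8.81 kn

2.44 m/s (already m/s)
4.68 mph × 0.44704 = 2.09215 m/s
Combined: 2.44 + 2.09215 = 4.53215 m/s
In kn: 4.53215 / 0.514444 = 8.8098 kn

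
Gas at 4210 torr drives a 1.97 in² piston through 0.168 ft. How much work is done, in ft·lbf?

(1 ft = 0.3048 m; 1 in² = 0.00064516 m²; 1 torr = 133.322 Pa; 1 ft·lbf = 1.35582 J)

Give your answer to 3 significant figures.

4210 torr → 561286 Pa
1.97 in² → 0.00127097 m²
F = P × A = 561286 × 0.00127097 = 713.378 N
0.168 ft → 0.0512064 m
W = F × d = 713.378 × 0.0512064 = 36.5295 J
In ft·lbf: 36.5295 / 1.35582 = 26.9427 ft·lbf

26.9 ft·lbf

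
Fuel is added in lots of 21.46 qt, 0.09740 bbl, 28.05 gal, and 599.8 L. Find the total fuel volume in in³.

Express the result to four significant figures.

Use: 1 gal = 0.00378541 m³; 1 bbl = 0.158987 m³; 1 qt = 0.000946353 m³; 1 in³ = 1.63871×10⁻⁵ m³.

4.527×10⁴ in³

21.46 qt × 0.000946353 → 0.0203087 m³
0.09740 bbl × 0.158987 → 0.0154853 m³
28.05 gal × 0.00378541 → 0.106181 m³
599.8 L × 0.001 → 0.5998 m³
Sum: 0.0203087 + 0.0154853 + 0.106181 + 0.5998 = 0.741775 m³
In in³: 0.741775 / 1.63871×10⁻⁵ = 45265.8 in³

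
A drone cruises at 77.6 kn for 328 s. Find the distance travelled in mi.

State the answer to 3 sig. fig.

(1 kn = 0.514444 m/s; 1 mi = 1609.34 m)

77.6 kn × 0.514444 → 39.9209 m/s
d = v × t = 39.9209 m/s × 328 s = 13094.1 m
13094.1 m ÷ (1609.34 m/mi) = 8.13632 mi

8.14 mi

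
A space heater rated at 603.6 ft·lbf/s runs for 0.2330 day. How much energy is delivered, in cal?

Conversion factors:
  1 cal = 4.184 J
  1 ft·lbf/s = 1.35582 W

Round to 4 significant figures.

603.6 ft·lbf/s × 1.35582 = 818.373 W
0.2330 day × 86400 = 20131.2 s
E = P × t = 818.373 W × 20131.2 s = 1.64748×10⁷ J
1.64748×10⁷ J ÷ (4.184 J/cal) = 3.93757×10⁶ cal

3.938×10⁶ cal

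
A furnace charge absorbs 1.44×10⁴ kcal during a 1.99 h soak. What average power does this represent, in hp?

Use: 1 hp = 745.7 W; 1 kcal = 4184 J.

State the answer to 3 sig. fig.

1.44×10⁴ kcal × 4184 → 6.02496×10⁷ J
1.99 h × 3600 → 7164 s
P = E / t = 6.02496×10⁷ J / 7164 s = 8410.05 W
8410.05 W ÷ (745.7 W/hp) = 11.2781 hp

11.3 hp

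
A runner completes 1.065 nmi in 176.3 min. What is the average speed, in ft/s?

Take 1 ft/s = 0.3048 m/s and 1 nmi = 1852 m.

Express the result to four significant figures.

1.065 nmi × 1852 → 1972.38 m
176.3 min × 60 → 10578 s
v = d / t = 1972.38 m / 10578 s = 0.186461 m/s
0.186461 m/s ÷ (0.3048 m/s/ft/s) = 0.611749 ft/s

0.6117 ft/s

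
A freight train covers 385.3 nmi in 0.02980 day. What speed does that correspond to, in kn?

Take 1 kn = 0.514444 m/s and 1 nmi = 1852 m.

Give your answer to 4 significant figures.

538.7 kn

385.3 nmi × 1852 → 713576 m
0.02980 day × 86400 → 2574.72 s
v = d / t = 713576 m / 2574.72 s = 277.147 m/s
277.147 m/s ÷ (0.514444 m/s/kn) = 538.731 kn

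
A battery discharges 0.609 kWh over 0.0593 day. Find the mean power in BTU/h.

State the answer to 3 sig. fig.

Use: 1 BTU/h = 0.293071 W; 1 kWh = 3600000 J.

1460 BTU/h

0.609 kWh × 3600000 = 2.1924×10⁶ J
0.0593 day × 86400 = 5123.52 s
P = E / t = 2.1924×10⁶ J / 5123.52 s = 427.909 W
427.909 W ÷ (0.293071 W/BTU/h) = 1460.09 BTU/h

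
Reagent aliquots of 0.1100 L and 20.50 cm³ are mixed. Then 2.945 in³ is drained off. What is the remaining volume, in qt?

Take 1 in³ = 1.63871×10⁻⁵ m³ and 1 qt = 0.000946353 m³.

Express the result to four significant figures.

0.08690 qt

0.1100 L × 0.001 = 1.1×10⁻⁴ m³
20.50 cm³ × 10⁻⁶ = 2.05×10⁻⁵ m³
2.945 in³ × 1.63871×10⁻⁵ = 4.826×10⁻⁵ m³
Net: 1.1×10⁻⁴ + 2.05×10⁻⁵ − 4.826×10⁻⁵ = 8.224×10⁻⁵ m³
In qt: 8.224×10⁻⁵ / 0.000946353 = 0.086902 qt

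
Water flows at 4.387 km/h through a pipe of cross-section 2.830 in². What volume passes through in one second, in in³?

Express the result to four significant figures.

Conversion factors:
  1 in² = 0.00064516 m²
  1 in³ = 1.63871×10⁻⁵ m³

135.8 in³

4.387 km/h × (1/3.6) → 1.21861 m/s
2.830 in² × 0.00064516 → 0.0018258 m²
V = v × A × t = 1.21861 m/s × 0.0018258 m² × 1 s = 0.00222494 m³
0.00222494 m³ ÷ (1.63871×10⁻⁵ m³/in³) = 135.774 in³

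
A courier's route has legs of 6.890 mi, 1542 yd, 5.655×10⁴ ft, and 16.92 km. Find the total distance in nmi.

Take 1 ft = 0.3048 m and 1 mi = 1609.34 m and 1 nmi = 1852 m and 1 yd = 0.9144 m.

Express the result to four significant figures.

25.19 nmi

6.890 mi × 1609.34 = 11088.4 m
1542 yd × 0.9144 = 1410 m
5.655×10⁴ ft × 0.3048 = 17236.4 m
16.92 km × 1000 = 16920 m
Combined: 11088.4 + 1410 + 17236.4 + 16920 = 46654.8 m
In nmi: 46654.8 / 1852 = 25.1916 nmi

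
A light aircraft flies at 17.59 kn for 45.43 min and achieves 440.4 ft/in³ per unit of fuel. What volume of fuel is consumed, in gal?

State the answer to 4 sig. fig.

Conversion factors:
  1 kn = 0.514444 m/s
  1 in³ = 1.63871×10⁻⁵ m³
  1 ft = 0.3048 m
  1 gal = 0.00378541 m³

17.59 kn → 9.04907 m/s
45.43 min → 2725.8 s
d = v × t = 9.04907 × 2725.8 = 24666 m
440.4 ft/in³ → 8.19144×10⁶ m/m³
V = d / (distance per unit fuel) = 24666 / 8.19144×10⁶ = 0.00301119 m³
In gal: 0.00301119 / 0.00378541 = 0.795473 gal

0.7955 gal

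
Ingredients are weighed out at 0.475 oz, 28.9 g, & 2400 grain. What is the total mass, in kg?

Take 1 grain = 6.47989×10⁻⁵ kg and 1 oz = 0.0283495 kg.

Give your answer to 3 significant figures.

0.198 kg

0.475 oz × 0.0283495 = 0.013466 kg
28.9 g × 0.001 = 0.0289 kg
2400 grain × 6.47989×10⁻⁵ = 0.155517 kg
Sum: 0.013466 + 0.0289 + 0.155517 = 0.197883 kg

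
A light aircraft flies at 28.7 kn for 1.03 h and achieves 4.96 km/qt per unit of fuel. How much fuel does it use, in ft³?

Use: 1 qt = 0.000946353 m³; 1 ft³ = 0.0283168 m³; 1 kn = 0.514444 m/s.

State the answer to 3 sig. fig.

28.7 kn → 14.7645 m/s
1.03 h → 3708 s
d = v × t = 14.7645 × 3708 = 54746.8 m
4.96 km/qt → 5.24117×10⁶ m/m³
V = d / (distance per unit fuel) = 54746.8 / 5.24117×10⁶ = 0.0104455 m³
In ft³: 0.0104455 / 0.0283168 = 0.36888 ft³

0.369 ft³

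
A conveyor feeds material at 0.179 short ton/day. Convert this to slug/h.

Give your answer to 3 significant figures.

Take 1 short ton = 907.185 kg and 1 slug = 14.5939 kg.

0.179 short ton/day × 907.185 kg/short ton ÷ 86400 s/day = 0.00187947 kg/s
0.00187947 kg/s ÷ 14.5939 kg/slug × 3600 s/h = 0.463625 slug/h

0.464 slug/h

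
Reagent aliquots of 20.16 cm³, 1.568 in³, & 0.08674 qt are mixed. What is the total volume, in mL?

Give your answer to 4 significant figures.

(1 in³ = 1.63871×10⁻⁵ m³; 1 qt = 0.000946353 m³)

20.16 cm³ × 10⁻⁶ = 2.016×10⁻⁵ m³
1.568 in³ × 1.63871×10⁻⁵ = 2.5695×10⁻⁵ m³
0.08674 qt × 0.000946353 = 8.20867×10⁻⁵ m³
Sum: 2.016×10⁻⁵ + 2.5695×10⁻⁵ + 8.20867×10⁻⁵ = 1.27942×10⁻⁴ m³
In mL: 1.27942×10⁻⁴ / 10⁻⁶ = 127.942 mL

127.9 mL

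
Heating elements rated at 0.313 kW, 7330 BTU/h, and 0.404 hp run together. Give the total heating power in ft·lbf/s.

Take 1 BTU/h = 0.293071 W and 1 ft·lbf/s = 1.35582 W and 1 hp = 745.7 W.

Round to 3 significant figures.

2040 ft·lbf/s

0.313 kW × 1000 → 313 W
7330 BTU/h × 0.293071 → 2148.21 W
0.404 hp × 745.7 → 301.263 W
Total: 313 + 2148.21 + 301.263 = 2762.47 W
In ft·lbf/s: 2762.47 / 1.35582 = 2037.49 ft·lbf/s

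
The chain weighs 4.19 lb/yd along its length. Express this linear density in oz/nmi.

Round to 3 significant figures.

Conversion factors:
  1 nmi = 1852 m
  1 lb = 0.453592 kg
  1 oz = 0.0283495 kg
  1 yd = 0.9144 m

4.19 lb/yd × 0.453592 kg/lb ÷ 0.9144 m/yd = 2.07847 kg/m
2.07847 kg/m ÷ 0.0283495 kg/oz × 1852 m/nmi = 135781 oz/nmi

1.36×10⁵ oz/nmi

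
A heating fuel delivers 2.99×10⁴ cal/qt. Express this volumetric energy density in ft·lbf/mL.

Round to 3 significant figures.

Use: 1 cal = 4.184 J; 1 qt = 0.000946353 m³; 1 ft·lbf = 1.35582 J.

2.99×10⁴ cal/qt × 4.184 J/cal ÷ 0.000946353 m³/qt = 1.32193×10⁸ J/m³
1.32193×10⁸ J/m³ ÷ 1.35582 J/ft·lbf × 10⁻⁶ m³/mL = 97.5004 ft·lbf/mL

97.5 ft·lbf/mL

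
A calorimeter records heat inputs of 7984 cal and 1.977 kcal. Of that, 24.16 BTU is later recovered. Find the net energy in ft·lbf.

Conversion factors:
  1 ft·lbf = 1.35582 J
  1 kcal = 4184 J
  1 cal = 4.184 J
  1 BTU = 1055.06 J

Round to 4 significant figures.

7984 cal × 4.184 = 33405.1 J
1.977 kcal × 4184 = 8271.77 J
24.16 BTU × 1055.06 = 25490.2 J
Sum: 33405.1 + 8271.77 − 25490.2 = 16186.7 J
In ft·lbf: 16186.7 / 1.35582 = 11938.7 ft·lbf

1.194×10⁴ ft·lbf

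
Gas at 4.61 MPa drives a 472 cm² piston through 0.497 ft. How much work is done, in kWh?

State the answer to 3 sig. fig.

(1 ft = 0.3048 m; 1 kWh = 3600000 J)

0.00916 kWh

4.61 MPa → 4.61×10⁶ Pa
472 cm² → 0.0472 m²
F = P × A = 4.61×10⁶ × 0.0472 = 217592 N
0.497 ft → 0.151486 m
W = F × d = 217592 × 0.151486 = 32962.1 J
In kWh: 32962.1 / 3600000 = 0.00915614 kWh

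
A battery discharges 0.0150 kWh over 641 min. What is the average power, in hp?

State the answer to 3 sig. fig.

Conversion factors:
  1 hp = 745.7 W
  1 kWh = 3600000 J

0.00188 hp

0.0150 kWh × 3600000 = 54000 J
641 min × 60 = 38460 s
P = E / t = 54000 J / 38460 s = 1.40406 W
1.40406 W ÷ (745.7 W/hp) = 0.00188288 hp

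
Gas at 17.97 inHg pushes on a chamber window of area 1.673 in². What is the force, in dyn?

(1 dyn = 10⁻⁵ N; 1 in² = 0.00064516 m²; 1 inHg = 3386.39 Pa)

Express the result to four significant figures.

6.568×10⁶ dyn

17.97 inHg × 3386.39 → 60853.4 Pa
1.673 in² × 0.00064516 → 0.00107935 m²
F = P × A = 60853.4 Pa × 0.00107935 m² = 65.6821 N
65.6821 N ÷ (10⁻⁵ N/dyn) = 6.56821×10⁶ dyn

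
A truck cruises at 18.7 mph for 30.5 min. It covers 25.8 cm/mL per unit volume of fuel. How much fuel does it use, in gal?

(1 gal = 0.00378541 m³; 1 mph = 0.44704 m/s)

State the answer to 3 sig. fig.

18.7 mph → 8.35965 m/s
30.5 min → 1830 s
d = v × t = 8.35965 × 1830 = 15298.2 m
25.8 cm/mL → 258000 m/m³
V = d / (distance per unit fuel) = 15298.2 / 258000 = 0.0592953 m³
In gal: 0.0592953 / 0.00378541 = 15.6642 gal

15.7 gal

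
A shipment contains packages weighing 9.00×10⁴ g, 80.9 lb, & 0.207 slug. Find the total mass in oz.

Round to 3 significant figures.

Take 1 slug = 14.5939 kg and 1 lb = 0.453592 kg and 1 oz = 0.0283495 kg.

4580 oz

9.00×10⁴ g × 0.001 → 90 kg
80.9 lb × 0.453592 → 36.6956 kg
0.207 slug × 14.5939 → 3.02094 kg
Combined: 90 + 36.6956 + 3.02094 = 129.717 kg
In oz: 129.717 / 0.0283495 = 4575.64 oz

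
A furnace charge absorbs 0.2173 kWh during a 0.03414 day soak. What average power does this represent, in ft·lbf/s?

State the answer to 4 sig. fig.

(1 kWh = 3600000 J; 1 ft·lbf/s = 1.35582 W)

0.2173 kWh × 3600000 → 782280 J
0.03414 day × 86400 → 2949.7 s
P = E / t = 782280 J / 2949.7 s = 265.207 W
265.207 W ÷ (1.35582 W/ft·lbf/s) = 195.606 ft·lbf/s

195.6 ft·lbf/s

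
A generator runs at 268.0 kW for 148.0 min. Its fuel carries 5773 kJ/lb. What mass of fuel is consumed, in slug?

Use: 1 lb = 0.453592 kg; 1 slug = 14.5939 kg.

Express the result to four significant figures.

268.0 kW → 268000 W
148.0 min → 8880 s
E = P × t = 268000 × 8880 = 2.37984×10⁹ J
5773 kJ/lb → 1.27273×10⁷ J/kg
m = E / e_s = 2.37984×10⁹ / 1.27273×10⁷ = 186.987 kg
In slug: 186.987 / 14.5939 = 12.8127 slug

12.81 slug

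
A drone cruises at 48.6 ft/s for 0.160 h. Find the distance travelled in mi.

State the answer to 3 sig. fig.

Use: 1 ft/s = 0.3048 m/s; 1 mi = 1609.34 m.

48.6 ft/s × 0.3048 = 14.8133 m/s
0.160 h × 3600 = 576 s
d = v × t = 14.8133 m/s × 576 s = 8532.46 m
8532.46 m ÷ (1609.34 m/mi) = 5.30184 mi

5.30 mi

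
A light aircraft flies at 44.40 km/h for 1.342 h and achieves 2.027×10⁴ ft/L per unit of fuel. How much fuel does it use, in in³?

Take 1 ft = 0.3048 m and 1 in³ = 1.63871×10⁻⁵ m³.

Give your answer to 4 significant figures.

44.40 km/h → 12.3333 m/s
1.342 h → 4831.2 s
d = v × t = 12.3333 × 4831.2 = 59584.6 m
2.027×10⁴ ft/L → 6.1783×10⁶ m/m³
V = d / (distance per unit fuel) = 59584.6 / 6.1783×10⁶ = 0.00964417 m³
In in³: 0.00964417 / 1.63871×10⁻⁵ = 588.522 in³

588.5 in³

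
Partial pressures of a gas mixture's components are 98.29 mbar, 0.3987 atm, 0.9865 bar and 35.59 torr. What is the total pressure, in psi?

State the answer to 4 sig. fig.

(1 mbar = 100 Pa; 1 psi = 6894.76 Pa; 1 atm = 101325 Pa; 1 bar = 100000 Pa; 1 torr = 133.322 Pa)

98.29 mbar × 100 = 9829 Pa
0.3987 atm × 101325 = 40398.3 Pa
0.9865 bar × 100000 = 98650 Pa
35.59 torr × 133.322 = 4744.93 Pa
Sum: 9829 + 40398.3 + 98650 + 4744.93 = 153622 Pa
In psi: 153622 / 6894.76 = 22.281 psi

22.28 psi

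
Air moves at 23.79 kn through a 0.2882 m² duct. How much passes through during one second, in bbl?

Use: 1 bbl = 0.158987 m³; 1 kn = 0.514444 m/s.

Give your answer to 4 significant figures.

22.19 bbl

23.79 kn × 0.514444 = 12.2386 m/s
V = v × A × t = 12.2386 m/s × 0.2882 m² × 1 s = 3.52716 m³
3.52716 m³ ÷ (0.158987 m³/bbl) = 22.1852 bbl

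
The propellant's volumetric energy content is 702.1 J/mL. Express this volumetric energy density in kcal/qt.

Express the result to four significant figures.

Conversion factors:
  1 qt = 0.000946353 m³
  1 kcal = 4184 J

702.1 J/mL ÷ 10⁻⁶ m³/mL = 7.021×10⁸ J/m³
7.021×10⁸ J/m³ ÷ 4184 J/kcal × 0.000946353 m³/qt = 158.804 kcal/qt

158.8 kcal/qt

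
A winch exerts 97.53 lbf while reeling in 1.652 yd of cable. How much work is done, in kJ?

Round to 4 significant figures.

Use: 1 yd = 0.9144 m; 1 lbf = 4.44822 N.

97.53 lbf × 4.44822 → 433.835 N
1.652 yd × 0.9144 → 1.51059 m
W = F × d = 433.835 N × 1.51059 m = 655.347 J
655.347 J ÷ (1000 J/kJ) = 0.655347 kJ

0.6553 kJ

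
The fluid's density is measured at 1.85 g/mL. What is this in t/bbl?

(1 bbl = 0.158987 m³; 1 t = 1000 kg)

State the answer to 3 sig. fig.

0.294 t/bbl

1.85 g/mL × 0.001 kg/g ÷ 10⁻⁶ m³/mL = 1850 kg/m³
1850 kg/m³ ÷ 1000 kg/t × 0.158987 m³/bbl = 0.294126 t/bbl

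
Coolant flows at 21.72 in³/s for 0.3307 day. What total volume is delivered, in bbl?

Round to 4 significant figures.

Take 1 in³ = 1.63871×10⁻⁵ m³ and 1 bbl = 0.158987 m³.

21.72 in³/s → 3.55928×10⁻⁴ m³/s
0.3307 day → 28572.5 s
V = Q × t = 3.55928×10⁻⁴ × 28572.5 = 10.1698 m³
In bbl: 10.1698 / 0.158987 = 63.9662 bbl

63.97 bbl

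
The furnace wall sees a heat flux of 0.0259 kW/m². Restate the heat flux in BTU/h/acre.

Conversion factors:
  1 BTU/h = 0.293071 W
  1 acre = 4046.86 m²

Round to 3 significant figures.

3.58×10⁵ BTU/h/acre

0.0259 kW/m² × 1000 W/kW = 25.9 W/m²
25.9 W/m² ÷ 0.293071 W/BTU/h × 4046.86 m²/acre = 357639 BTU/h/acre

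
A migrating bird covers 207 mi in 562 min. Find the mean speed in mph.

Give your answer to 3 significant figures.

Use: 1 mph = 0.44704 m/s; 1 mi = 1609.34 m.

22.1 mph

207 mi × 1609.34 → 333133 m
562 min × 60 → 33720 s
v = d / t = 333133 m / 33720 s = 9.87939 m/s
9.87939 m/s ÷ (0.44704 m/s/mph) = 22.0996 mph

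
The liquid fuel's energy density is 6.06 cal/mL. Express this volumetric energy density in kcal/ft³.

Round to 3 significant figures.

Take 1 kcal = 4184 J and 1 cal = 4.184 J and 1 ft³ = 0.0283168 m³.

172 kcal/ft³

6.06 cal/mL × 4.184 J/cal ÷ 10⁻⁶ m³/mL = 2.5355×10⁷ J/m³
2.5355×10⁷ J/m³ ÷ 4184 J/kcal × 0.0283168 m³/ft³ = 171.6 kcal/ft³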